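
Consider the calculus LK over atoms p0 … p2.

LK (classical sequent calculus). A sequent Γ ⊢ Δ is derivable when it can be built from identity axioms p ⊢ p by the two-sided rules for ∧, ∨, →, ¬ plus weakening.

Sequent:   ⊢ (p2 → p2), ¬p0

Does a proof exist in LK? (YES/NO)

Proof tree:
[¬R]  ⊢ (p2 → p2), ¬p0
  [→R] p0 ⊢ (p2 → p2)
    [WL] p2, p0 ⊢ p2
      [Ax] p2 ⊢ p2

Result: YES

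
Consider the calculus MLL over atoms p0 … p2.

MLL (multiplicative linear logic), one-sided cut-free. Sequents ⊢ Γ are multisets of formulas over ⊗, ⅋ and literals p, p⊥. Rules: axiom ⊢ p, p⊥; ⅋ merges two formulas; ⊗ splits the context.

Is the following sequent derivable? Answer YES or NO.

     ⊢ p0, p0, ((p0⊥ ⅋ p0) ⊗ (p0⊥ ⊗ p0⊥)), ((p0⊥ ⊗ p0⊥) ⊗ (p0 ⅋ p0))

Derivation (root first):
[⊗]  ⊢ p0, p0, ((p0⊥ ⅋ p0) ⊗ (p0⊥ ⊗ p0⊥)), ((p0⊥ ⊗ p0⊥) ⊗ (p0 ⅋ p0))
  [⊗]  ⊢ p0, p0, (p0⊥ ⊗ p0⊥)
    [Ax]  ⊢ p0, p0⊥
    [Ax]  ⊢ p0, p0⊥
  [⅋]  ⊢ ((p0⊥ ⅋ p0) ⊗ (p0⊥ ⊗ p0⊥)), (p0 ⅋ p0)
    [⊗]  ⊢ p0, p0, ((p0⊥ ⅋ p0) ⊗ (p0⊥ ⊗ p0⊥))
      [⅋]  ⊢ (p0⊥ ⅋ p0)
        [Ax]  ⊢ p0, p0⊥
      [⊗]  ⊢ p0, p0, (p0⊥ ⊗ p0⊥)
        [Ax]  ⊢ p0, p0⊥
        [Ax]  ⊢ p0, p0⊥

Result: YES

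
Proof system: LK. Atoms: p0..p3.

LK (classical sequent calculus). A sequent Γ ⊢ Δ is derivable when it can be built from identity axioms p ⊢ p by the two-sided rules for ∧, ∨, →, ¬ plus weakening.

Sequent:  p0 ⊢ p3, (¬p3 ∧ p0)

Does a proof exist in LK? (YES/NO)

Derivation trace:
[∧R] p0 ⊢ p3, (¬p3 ∧ p0)
  [¬R]  ⊢ p3, ¬p3
    [Ax] p3 ⊢ p3
  [WL] p0, p0 ⊢ p0
    [Ax] p0 ⊢ p0

Result: YES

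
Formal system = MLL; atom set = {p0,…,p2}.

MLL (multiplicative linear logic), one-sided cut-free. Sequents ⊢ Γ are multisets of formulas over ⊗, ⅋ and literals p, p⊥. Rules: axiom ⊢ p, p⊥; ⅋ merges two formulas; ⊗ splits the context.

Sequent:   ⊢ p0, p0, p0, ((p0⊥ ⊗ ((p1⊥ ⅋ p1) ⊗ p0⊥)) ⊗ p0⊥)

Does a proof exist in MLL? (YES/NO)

Derivation (root first):
[⊗]  ⊢ p0, p0, p0, ((p0⊥ ⊗ ((p1⊥ ⅋ p1) ⊗ p0⊥)) ⊗ p0⊥)
  [⊗]  ⊢ p0, p0, (p0⊥ ⊗ ((p1⊥ ⅋ p1) ⊗ p0⊥))
    [Ax]  ⊢ p0, p0⊥
    [⊗]  ⊢ p0, ((p1⊥ ⅋ p1) ⊗ p0⊥)
      [⅋]  ⊢ (p1⊥ ⅋ p1)
        [Ax]  ⊢ p1, p1⊥
      [Ax]  ⊢ p0, p0⊥
  [Ax]  ⊢ p0, p0⊥

Result: YES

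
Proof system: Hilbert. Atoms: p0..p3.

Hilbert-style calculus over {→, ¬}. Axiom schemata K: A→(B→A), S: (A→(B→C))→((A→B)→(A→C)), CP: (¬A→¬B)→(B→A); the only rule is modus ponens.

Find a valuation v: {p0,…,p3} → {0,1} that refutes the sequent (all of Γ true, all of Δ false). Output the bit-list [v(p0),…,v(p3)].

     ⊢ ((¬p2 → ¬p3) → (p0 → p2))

Search for a countermodel by truth-table:
  v=0000: Γ:[] Δ:[((¬p2 → ¬p3) → (p0 → p2))=T] refutes=False
  v=0001: Γ:[] Δ:[((¬p2 → ¬p3) → (p0 → p2))=T] refutes=False
  v=0010: Γ:[] Δ:[((¬p2 → ¬p3) → (p0 → p2))=T] refutes=False
  v=0011: Γ:[] Δ:[((¬p2 → ¬p3) → (p0 → p2))=T] refutes=False
  v=0100: Γ:[] Δ:[((¬p2 → ¬p3) → (p0 → p2))=T] refutes=False
  v=0101: Γ:[] Δ:[((¬p2 → ¬p3) → (p0 → p2))=T] refutes=False
  v=0110: Γ:[] Δ:[((¬p2 → ¬p3) → (p0 → p2))=T] refutes=False
  v=0111: Γ:[] Δ:[((¬p2 → ¬p3) → (p0 → p2))=T] refutes=False
  v=1000: Γ:[] Δ:[((¬p2 → ¬p3) → (p0 → p2))=F] refutes=True  ← countermodel

Result: [1, 0, 0, 0]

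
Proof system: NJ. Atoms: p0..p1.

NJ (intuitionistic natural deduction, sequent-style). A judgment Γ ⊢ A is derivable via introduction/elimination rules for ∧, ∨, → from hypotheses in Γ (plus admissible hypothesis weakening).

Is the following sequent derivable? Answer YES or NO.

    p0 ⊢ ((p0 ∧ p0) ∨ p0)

Derivation trace:
[∨I₁] p0 ⊢ ((p0 ∧ p0) ∨ p0)
  [∧I] p0 ⊢ (p0 ∧ p0)
    [Ax] p0 ⊢ p0
    [Ax] p0 ⊢ p0

Result: YES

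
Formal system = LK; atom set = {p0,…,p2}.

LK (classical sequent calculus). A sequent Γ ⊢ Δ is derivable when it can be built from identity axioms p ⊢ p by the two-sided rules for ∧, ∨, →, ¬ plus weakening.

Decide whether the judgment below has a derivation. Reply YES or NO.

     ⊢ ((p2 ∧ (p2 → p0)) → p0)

Derivation trace:
[→R]  ⊢ ((p2 ∧ (p2 → p0)) → p0)
  [∧L] (p2 ∧ (p2 → p0)) ⊢ p0
    [→L] p2, (p2 → p0) ⊢ p0
      [Ax] p2 ⊢ p2
      [Ax] p0 ⊢ p0

Result: YES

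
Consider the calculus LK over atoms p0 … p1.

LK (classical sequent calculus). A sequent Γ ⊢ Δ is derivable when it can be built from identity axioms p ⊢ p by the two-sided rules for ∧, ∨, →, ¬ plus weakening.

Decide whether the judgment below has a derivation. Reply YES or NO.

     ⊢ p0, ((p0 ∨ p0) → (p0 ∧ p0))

Proof tree:
[→R]  ⊢ p0, ((p0 ∨ p0) → (p0 ∧ p0))
  [∨L] (p0 ∨ p0) ⊢ (p0 ∧ p0), p0
    [∧R] p0 ⊢ p0, (p0 ∧ p0)
      [WR] p0 ⊢ p0, p0
        [Ax] p0 ⊢ p0
      [Ax] p0 ⊢ p0
    [Ax] p0 ⊢ p0

Result: YES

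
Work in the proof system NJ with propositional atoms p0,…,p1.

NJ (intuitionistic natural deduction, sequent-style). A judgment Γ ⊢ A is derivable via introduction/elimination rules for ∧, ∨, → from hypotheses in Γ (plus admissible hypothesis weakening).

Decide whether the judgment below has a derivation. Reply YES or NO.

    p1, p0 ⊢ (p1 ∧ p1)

Derivation (root first):
[Wk] p1, p0 ⊢ (p1 ∧ p1)
  [∧I] p1 ⊢ (p1 ∧ p1)
    [Ax] p1 ⊢ p1
    [Ax] p1 ⊢ p1

Result: YES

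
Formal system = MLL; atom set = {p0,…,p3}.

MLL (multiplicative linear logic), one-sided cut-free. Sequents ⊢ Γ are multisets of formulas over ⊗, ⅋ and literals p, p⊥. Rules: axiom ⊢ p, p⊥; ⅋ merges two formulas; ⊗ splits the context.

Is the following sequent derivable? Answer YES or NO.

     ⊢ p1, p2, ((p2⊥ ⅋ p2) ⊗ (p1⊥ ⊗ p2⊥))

Derivation (root first):
[⊗]  ⊢ p1, p2, ((p2⊥ ⅋ p2) ⊗ (p1⊥ ⊗ p2⊥))
  [⅋]  ⊢ (p2⊥ ⅋ p2)
    [Ax]  ⊢ p2, p2⊥
  [⊗]  ⊢ p1, p2, (p1⊥ ⊗ p2⊥)
    [Ax]  ⊢ p1, p1⊥
    [Ax]  ⊢ p2, p2⊥

Result: YES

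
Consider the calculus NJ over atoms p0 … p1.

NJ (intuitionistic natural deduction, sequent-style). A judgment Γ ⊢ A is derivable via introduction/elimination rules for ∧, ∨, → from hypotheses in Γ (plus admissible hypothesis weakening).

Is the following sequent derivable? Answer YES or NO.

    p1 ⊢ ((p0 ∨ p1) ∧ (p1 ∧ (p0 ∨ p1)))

Proof tree:
[∧I] p1 ⊢ ((p0 ∨ p1) ∧ (p1 ∧ (p0 ∨ p1)))
  [∨I₂] p1 ⊢ (p0 ∨ p1)
    [Ax] p1 ⊢ p1
  [∧I] p1 ⊢ (p1 ∧ (p0 ∨ p1))
    [Ax] p1 ⊢ p1
    [∨I₂] p1 ⊢ (p0 ∨ p1)
      [Ax] p1 ⊢ p1

Result: YES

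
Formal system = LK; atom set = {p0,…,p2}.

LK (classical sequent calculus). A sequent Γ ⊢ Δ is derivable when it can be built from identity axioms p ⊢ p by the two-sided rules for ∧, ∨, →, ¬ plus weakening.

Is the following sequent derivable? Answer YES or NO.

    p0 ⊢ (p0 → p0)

Proof tree:
[WL] p0 ⊢ (p0 → p0)
  [→R]  ⊢ (p0 → p0)
    [Ax] p0 ⊢ p0

Result: YES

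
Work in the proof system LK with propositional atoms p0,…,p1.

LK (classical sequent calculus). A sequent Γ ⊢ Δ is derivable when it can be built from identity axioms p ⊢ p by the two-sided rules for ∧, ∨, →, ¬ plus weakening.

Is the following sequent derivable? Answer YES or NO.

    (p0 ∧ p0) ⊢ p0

Derivation trace:
[∧L] (p0 ∧ p0) ⊢ p0
  [WL] p0, p0 ⊢ p0
    [Ax] p0 ⊢ p0

Result: YES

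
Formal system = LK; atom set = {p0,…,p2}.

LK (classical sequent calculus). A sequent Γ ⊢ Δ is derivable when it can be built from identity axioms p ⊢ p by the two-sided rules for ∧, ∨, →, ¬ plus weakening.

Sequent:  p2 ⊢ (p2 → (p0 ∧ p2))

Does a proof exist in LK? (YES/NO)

Enumerate valuations to refute Γ ⊢ Δ:
  v=000: Γ:[p2=F] Δ:[(p2 → (p0 ∧ p2))=T] refutes=False
  v=001: Γ:[p2=T] Δ:[(p2 → (p0 ∧ p2))=F] refutes=True  ← countermodel

Result: NO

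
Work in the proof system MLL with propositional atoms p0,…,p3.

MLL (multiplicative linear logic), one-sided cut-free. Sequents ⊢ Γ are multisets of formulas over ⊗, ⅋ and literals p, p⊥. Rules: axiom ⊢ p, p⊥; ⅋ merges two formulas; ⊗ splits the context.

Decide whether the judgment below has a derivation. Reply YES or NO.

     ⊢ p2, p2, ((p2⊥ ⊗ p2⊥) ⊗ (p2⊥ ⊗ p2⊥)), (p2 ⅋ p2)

Derivation (root first):
[⅋]  ⊢ p2, p2, ((p2⊥ ⊗ p2⊥) ⊗ (p2⊥ ⊗ p2⊥)), (p2 ⅋ p2)
  [⊗]  ⊢ p2, p2, p2, p2, ((p2⊥ ⊗ p2⊥) ⊗ (p2⊥ ⊗ p2⊥))
    [⊗]  ⊢ p2, p2, (p2⊥ ⊗ p2⊥)
      [Ax]  ⊢ p2, p2⊥
      [Ax]  ⊢ p2, p2⊥
    [⊗]  ⊢ p2, p2, (p2⊥ ⊗ p2⊥)
      [Ax]  ⊢ p2, p2⊥
      [Ax]  ⊢ p2, p2⊥

Result: YES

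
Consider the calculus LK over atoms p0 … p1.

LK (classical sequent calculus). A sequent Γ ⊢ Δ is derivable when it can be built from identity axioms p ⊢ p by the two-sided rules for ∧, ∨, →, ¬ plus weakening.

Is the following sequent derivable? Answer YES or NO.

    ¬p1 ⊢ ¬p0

Truth-table refutation:
  v=00: Γ:[¬p1=T] Δ:[¬p0=T] refutes=False
  v=01: Γ:[¬p1=F] Δ:[¬p0=T] refutes=False
  v=10: Γ:[¬p1=T] Δ:[¬p0=F] refutes=True  ← countermodel

Result: NO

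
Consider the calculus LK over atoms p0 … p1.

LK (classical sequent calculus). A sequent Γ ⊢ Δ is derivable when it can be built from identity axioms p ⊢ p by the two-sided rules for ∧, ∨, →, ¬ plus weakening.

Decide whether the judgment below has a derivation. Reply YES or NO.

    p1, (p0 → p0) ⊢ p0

Truth-table refutation:
  v=00: Γ:[p1=F, (p0 → p0)=T] Δ:[p0=F] refutes=False
  v=01: Γ:[p1=T, (p0 → p0)=T] Δ:[p0=F] refutes=True  ← countermodel

Result: NO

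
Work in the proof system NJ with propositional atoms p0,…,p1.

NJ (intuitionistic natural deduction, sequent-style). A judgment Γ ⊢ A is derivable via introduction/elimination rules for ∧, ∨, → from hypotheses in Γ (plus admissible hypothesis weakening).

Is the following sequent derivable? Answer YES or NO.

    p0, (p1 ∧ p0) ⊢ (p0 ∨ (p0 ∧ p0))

Derivation (root first):
[∨I₂] p0, (p1 ∧ p0) ⊢ (p0 ∨ (p0 ∧ p0))
  [Wk] p0, (p1 ∧ p0) ⊢ (p0 ∧ p0)
    [∧I] p0 ⊢ (p0 ∧ p0)
      [Ax] p0 ⊢ p0
      [Ax] p0 ⊢ p0

Result: YES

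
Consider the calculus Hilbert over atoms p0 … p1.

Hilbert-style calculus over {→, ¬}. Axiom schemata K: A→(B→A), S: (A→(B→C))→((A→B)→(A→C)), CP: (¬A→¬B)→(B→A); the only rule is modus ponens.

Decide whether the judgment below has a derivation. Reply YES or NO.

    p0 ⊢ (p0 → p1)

Truth-table refutation:
  v=00: Γ:[p0=F] Δ:[(p0 → p1)=T] refutes=False
  v=01: Γ:[p0=F] Δ:[(p0 → p1)=T] refutes=False
  v=10: Γ:[p0=T] Δ:[(p0 → p1)=F] refutes=True  ← countermodel

Result: NO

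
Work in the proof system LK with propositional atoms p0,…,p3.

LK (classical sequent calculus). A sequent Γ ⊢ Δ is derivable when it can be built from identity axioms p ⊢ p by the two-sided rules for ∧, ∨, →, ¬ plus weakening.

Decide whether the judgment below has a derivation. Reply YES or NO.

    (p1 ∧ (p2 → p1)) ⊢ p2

Search for a countermodel by truth-table:
  v=0000: Γ:[(p1 ∧ (p2 → p1))=F] Δ:[p2=F] refutes=False
  v=0001: Γ:[(p1 ∧ (p2 → p1))=F] Δ:[p2=F] refutes=False
  v=0010: Γ:[(p1 ∧ (p2 → p1))=F] Δ:[p2=T] refutes=False
  v=0011: Γ:[(p1 ∧ (p2 → p1))=F] Δ:[p2=T] refutes=False
  v=0100: Γ:[(p1 ∧ (p2 → p1))=T] Δ:[p2=F] refutes=True  ← countermodel

Result: NO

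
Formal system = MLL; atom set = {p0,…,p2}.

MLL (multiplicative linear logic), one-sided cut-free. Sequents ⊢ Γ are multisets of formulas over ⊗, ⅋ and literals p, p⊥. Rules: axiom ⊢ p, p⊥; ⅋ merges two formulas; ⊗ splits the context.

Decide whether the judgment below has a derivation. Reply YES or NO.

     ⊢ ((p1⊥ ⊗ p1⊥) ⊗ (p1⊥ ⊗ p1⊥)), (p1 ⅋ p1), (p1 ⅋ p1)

Derivation (root first):
[⅋]  ⊢ ((p1⊥ ⊗ p1⊥) ⊗ (p1⊥ ⊗ p1⊥)), (p1 ⅋ p1), (p1 ⅋ p1)
  [⅋]  ⊢ p1, p1, ((p1⊥ ⊗ p1⊥) ⊗ (p1⊥ ⊗ p1⊥)), (p1 ⅋ p1)
    [⊗]  ⊢ p1, p1, p1, p1, ((p1⊥ ⊗ p1⊥) ⊗ (p1⊥ ⊗ p1⊥))
      [⊗]  ⊢ p1, p1, (p1⊥ ⊗ p1⊥)
        [Ax]  ⊢ p1, p1⊥
        [Ax]  ⊢ p1, p1⊥
      [⊗]  ⊢ p1, p1, (p1⊥ ⊗ p1⊥)
        [Ax]  ⊢ p1, p1⊥
        [Ax]  ⊢ p1, p1⊥

Result: YES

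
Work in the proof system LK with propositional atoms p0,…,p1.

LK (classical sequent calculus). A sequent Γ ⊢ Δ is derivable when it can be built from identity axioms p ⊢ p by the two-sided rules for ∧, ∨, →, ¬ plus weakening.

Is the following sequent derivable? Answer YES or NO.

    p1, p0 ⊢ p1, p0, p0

Proof tree:
[WL] p1, p0 ⊢ p1, p0, p0
  [WR] p1 ⊢ p1, p0, p0
    [WR] p1 ⊢ p1, p0
      [Ax] p1 ⊢ p1

Result: YES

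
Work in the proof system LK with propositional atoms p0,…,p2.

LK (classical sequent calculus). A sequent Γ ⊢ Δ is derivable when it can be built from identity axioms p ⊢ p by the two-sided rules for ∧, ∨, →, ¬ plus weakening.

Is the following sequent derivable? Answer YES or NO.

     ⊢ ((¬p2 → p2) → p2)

Proof tree:
[→R]  ⊢ ((¬p2 → p2) → p2)
  [→L] (¬p2 → p2) ⊢ p2
    [¬R]  ⊢ p2, ¬p2
      [Ax] p2 ⊢ p2
    [Ax] p2 ⊢ p2

Result: YES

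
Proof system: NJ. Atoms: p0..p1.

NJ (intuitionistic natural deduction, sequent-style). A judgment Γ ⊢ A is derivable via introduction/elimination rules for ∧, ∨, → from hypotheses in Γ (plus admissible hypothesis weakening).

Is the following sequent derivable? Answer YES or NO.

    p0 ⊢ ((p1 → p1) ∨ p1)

Derivation trace:
[Wk] p0 ⊢ ((p1 → p1) ∨ p1)
  [∨I₁]  ⊢ ((p1 → p1) ∨ p1)
    [→I]  ⊢ (p1 → p1)
      [Ax] p1 ⊢ p1

Result: YES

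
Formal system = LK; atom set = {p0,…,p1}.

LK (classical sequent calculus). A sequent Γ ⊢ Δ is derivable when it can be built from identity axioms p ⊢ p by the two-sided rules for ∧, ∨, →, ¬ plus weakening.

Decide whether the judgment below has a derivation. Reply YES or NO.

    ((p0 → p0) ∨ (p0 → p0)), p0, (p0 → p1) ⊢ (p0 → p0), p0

Proof tree:
[→L] ((p0 → p0) ∨ (p0 → p0)), p0, (p0 → p1) ⊢ (p0 → p0), p0
  [∨L] p0, ((p0 → p0) ∨ (p0 → p0)) ⊢ (p0 → p0), p0
    [→R] (p0 → p0) ⊢ (p0 → p0)
      [→L] p0, (p0 → p0) ⊢ p0
        [Ax] p0 ⊢ p0
        [Ax] p0 ⊢ p0
    [→L] p0, (p0 → p0) ⊢ p0
      [Ax] p0 ⊢ p0
      [Ax] p0 ⊢ p0
  [WL] p0, p1 ⊢ p0
    [Ax] p0 ⊢ p0

Result: YES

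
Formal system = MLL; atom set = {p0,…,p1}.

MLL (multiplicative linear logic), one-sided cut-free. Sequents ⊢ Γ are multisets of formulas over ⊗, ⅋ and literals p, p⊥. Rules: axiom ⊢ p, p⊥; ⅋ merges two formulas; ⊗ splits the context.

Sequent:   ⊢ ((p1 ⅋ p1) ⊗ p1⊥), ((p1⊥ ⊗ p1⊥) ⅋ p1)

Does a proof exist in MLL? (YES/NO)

Derivation (root first):
[⅋]  ⊢ ((p1 ⅋ p1) ⊗ p1⊥), ((p1⊥ ⊗ p1⊥) ⅋ p1)
  [⊗]  ⊢ (p1⊥ ⊗ p1⊥), p1, ((p1 ⅋ p1) ⊗ p1⊥)
    [⅋]  ⊢ (p1⊥ ⊗ p1⊥), (p1 ⅋ p1)
      [⊗]  ⊢ p1, p1, (p1⊥ ⊗ p1⊥)
        [Ax]  ⊢ p1, p1⊥
        [Ax]  ⊢ p1, p1⊥
    [Ax]  ⊢ p1, p1⊥

Result: YES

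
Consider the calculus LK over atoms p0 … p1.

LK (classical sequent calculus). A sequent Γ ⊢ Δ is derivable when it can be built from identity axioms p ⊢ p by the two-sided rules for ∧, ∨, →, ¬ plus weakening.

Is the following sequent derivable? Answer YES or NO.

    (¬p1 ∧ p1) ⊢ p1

Derivation trace:
[∧L] (¬p1 ∧ p1) ⊢ p1
  [¬L] p1, ¬p1 ⊢ p1
    [WR] p1 ⊢ p1, p1
      [Ax] p1 ⊢ p1

Result: YES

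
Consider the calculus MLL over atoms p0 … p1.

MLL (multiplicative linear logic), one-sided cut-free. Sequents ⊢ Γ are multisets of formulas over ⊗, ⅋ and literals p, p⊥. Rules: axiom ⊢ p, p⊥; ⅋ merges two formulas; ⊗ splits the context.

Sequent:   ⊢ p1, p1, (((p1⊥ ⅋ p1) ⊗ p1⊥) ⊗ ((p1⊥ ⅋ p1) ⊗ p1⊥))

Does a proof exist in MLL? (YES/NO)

Derivation trace:
[⊗]  ⊢ p1, p1, (((p1⊥ ⅋ p1) ⊗ p1⊥) ⊗ ((p1⊥ ⅋ p1) ⊗ p1⊥))
  [⊗]  ⊢ p1, ((p1⊥ ⅋ p1) ⊗ p1⊥)
    [⅋]  ⊢ (p1⊥ ⅋ p1)
      [Ax]  ⊢ p1, p1⊥
    [Ax]  ⊢ p1, p1⊥
  [⊗]  ⊢ p1, ((p1⊥ ⅋ p1) ⊗ p1⊥)
    [⅋]  ⊢ (p1⊥ ⅋ p1)
      [Ax]  ⊢ p1, p1⊥
    [Ax]  ⊢ p1, p1⊥

Result: YES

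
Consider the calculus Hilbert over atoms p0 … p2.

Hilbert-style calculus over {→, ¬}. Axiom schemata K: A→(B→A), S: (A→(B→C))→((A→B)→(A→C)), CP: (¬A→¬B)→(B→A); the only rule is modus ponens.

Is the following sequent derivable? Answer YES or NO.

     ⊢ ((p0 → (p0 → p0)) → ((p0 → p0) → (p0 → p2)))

Enumerate valuations to refute Γ ⊢ Δ:
  v=000: Γ:[] Δ:[((p0 → (p0 → p0)) → ((p0 → p0) → (p0 → p2)))=T] refutes=False
  v=001: Γ:[] Δ:[((p0 → (p0 → p0)) → ((p0 → p0) → (p0 → p2)))=T] refutes=False
  v=010: Γ:[] Δ:[((p0 → (p0 → p0)) → ((p0 → p0) → (p0 → p2)))=T] refutes=False
  v=011: Γ:[] Δ:[((p0 → (p0 → p0)) → ((p0 → p0) → (p0 → p2)))=T] refutes=False
  v=100: Γ:[] Δ:[((p0 → (p0 → p0)) → ((p0 → p0) → (p0 → p2)))=F] refutes=True  ← countermodel

Result: NO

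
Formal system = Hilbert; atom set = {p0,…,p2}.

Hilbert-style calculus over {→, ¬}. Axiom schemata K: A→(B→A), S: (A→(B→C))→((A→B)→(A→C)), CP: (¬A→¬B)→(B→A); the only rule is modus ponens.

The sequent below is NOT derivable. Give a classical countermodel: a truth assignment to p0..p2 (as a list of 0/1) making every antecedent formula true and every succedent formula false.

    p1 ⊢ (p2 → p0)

Search for a countermodel by truth-table:
  v=000: Γ:[p1=F] Δ:[(p2 → p0)=T] refutes=False
  v=001: Γ:[p1=F] Δ:[(p2 → p0)=F] refutes=False
  v=010: Γ:[p1=T] Δ:[(p2 → p0)=T] refutes=False
  v=011: Γ:[p1=T] Δ:[(p2 → p0)=F] refutes=True  ← countermodel

Result: [0, 1, 1]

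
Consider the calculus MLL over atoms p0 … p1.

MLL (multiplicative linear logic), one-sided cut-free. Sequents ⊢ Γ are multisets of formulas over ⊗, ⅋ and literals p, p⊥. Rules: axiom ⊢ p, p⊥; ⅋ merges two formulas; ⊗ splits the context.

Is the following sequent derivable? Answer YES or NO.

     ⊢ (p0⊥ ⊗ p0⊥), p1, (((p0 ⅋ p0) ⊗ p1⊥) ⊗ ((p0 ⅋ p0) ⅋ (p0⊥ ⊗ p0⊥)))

Derivation trace:
[⊗]  ⊢ (p0⊥ ⊗ p0⊥), p1, (((p0 ⅋ p0) ⊗ p1⊥) ⊗ ((p0 ⅋ p0) ⅋ (p0⊥ ⊗ p0⊥)))
  [⊗]  ⊢ (p0⊥ ⊗ p0⊥), p1, ((p0 ⅋ p0) ⊗ p1⊥)
    [⅋]  ⊢ (p0⊥ ⊗ p0⊥), (p0 ⅋ p0)
      [⊗]  ⊢ p0, p0, (p0⊥ ⊗ p0⊥)
        [Ax]  ⊢ p0, p0⊥
        [Ax]  ⊢ p0, p0⊥
    [Ax]  ⊢ p1, p1⊥
  [⅋]  ⊢ ((p0 ⅋ p0) ⅋ (p0⊥ ⊗ p0⊥))
    [⅋]  ⊢ (p0⊥ ⊗ p0⊥), (p0 ⅋ p0)
      [⊗]  ⊢ p0, p0, (p0⊥ ⊗ p0⊥)
        [Ax]  ⊢ p0, p0⊥
        [Ax]  ⊢ p0, p0⊥

Result: YES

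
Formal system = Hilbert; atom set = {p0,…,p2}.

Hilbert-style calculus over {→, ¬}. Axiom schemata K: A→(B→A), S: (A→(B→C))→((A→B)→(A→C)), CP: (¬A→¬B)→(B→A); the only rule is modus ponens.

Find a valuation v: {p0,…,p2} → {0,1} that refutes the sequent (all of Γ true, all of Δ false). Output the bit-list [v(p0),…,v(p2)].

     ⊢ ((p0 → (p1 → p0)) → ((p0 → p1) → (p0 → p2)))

Enumerate valuations to refute Γ ⊢ Δ:
  v=000: Γ:[] Δ:[((p0 → (p1 → p0)) → ((p0 → p1) → (p0 → p2)))=T] refutes=False
  v=001: Γ:[] Δ:[((p0 → (p1 → p0)) → ((p0 → p1) → (p0 → p2)))=T] refutes=False
  v=010: Γ:[] Δ:[((p0 → (p1 → p0)) → ((p0 → p1) → (p0 → p2)))=T] refutes=False
  v=011: Γ:[] Δ:[((p0 → (p1 → p0)) → ((p0 → p1) → (p0 → p2)))=T] refutes=False
  v=100: Γ:[] Δ:[((p0 → (p1 → p0)) → ((p0 → p1) → (p0 → p2)))=T] refutes=False
  v=101: Γ:[] Δ:[((p0 → (p1 → p0)) → ((p0 → p1) → (p0 → p2)))=T] refutes=False
  v=110: Γ:[] Δ:[((p0 → (p1 → p0)) → ((p0 → p1) → (p0 → p2)))=F] refutes=True  ← countermodel

Result: [1, 1, 0]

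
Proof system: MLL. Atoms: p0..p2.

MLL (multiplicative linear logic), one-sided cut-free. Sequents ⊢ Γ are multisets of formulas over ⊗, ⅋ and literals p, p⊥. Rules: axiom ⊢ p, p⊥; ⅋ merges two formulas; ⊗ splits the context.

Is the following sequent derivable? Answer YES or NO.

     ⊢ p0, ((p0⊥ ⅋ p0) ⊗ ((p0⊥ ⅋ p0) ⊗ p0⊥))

Derivation trace:
[⊗]  ⊢ p0, ((p0⊥ ⅋ p0) ⊗ ((p0⊥ ⅋ p0) ⊗ p0⊥))
  [⅋]  ⊢ (p0⊥ ⅋ p0)
    [Ax]  ⊢ p0, p0⊥
  [⊗]  ⊢ p0, ((p0⊥ ⅋ p0) ⊗ p0⊥)
    [⅋]  ⊢ (p0⊥ ⅋ p0)
      [Ax]  ⊢ p0, p0⊥
    [Ax]  ⊢ p0, p0⊥

Result: YES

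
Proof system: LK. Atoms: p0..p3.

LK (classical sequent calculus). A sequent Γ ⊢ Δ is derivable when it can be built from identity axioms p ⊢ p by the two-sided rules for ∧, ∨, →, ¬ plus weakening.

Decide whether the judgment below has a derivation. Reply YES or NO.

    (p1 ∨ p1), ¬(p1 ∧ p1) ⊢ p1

Derivation trace:
[¬L] (p1 ∨ p1), ¬(p1 ∧ p1) ⊢ p1
  [∨L] (p1 ∨ p1) ⊢ p1, (p1 ∧ p1)
    [∧R] p1 ⊢ (p1 ∧ p1)
      [Ax] p1 ⊢ p1
      [Ax] p1 ⊢ p1
    [Ax] p1 ⊢ p1

Result: YES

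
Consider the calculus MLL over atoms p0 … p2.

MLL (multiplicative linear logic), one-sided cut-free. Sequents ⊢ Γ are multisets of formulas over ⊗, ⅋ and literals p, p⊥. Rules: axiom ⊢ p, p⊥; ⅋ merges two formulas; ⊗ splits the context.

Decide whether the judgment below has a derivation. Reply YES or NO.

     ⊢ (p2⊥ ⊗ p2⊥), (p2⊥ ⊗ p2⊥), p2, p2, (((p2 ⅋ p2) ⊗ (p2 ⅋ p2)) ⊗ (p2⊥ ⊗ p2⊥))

Proof tree:
[⊗]  ⊢ (p2⊥ ⊗ p2⊥), (p2⊥ ⊗ p2⊥), p2, p2, (((p2 ⅋ p2) ⊗ (p2 ⅋ p2)) ⊗ (p2⊥ ⊗ p2⊥))
  [⊗]  ⊢ (p2⊥ ⊗ p2⊥), (p2⊥ ⊗ p2⊥), ((p2 ⅋ p2) ⊗ (p2 ⅋ p2))
    [⅋]  ⊢ (p2⊥ ⊗ p2⊥), (p2 ⅋ p2)
      [⊗]  ⊢ p2, p2, (p2⊥ ⊗ p2⊥)
        [Ax]  ⊢ p2, p2⊥
        [Ax]  ⊢ p2, p2⊥
    [⅋]  ⊢ (p2⊥ ⊗ p2⊥), (p2 ⅋ p2)
      [⊗]  ⊢ p2, p2, (p2⊥ ⊗ p2⊥)
        [Ax]  ⊢ p2, p2⊥
        [Ax]  ⊢ p2, p2⊥
  [⊗]  ⊢ p2, p2, (p2⊥ ⊗ p2⊥)
    [Ax]  ⊢ p2, p2⊥
    [Ax]  ⊢ p2, p2⊥

Result: YES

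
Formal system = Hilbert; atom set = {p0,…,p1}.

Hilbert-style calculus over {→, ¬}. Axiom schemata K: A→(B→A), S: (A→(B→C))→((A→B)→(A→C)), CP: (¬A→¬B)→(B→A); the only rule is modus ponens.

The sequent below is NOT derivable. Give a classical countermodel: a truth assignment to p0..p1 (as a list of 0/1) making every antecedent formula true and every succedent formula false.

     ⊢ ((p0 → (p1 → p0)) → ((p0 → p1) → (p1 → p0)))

Enumerate valuations to refute Γ ⊢ Δ:
  v=00: Γ:[] Δ:[((p0 → (p1 → p0)) → ((p0 → p1) → (p1 → p0)))=T] refutes=False
  v=01: Γ:[] Δ:[((p0 → (p1 → p0)) → ((p0 → p1) → (p1 → p0)))=F] refutes=True  ← countermodel

Result: [0, 1]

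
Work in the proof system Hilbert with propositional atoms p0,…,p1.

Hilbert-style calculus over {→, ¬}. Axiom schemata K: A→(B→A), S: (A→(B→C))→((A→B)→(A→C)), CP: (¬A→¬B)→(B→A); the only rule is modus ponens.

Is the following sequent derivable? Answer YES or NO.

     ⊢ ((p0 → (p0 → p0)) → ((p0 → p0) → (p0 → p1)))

Truth-table refutation:
  v=00: Γ:[] Δ:[((p0 → (p0 → p0)) → ((p0 → p0) → (p0 → p1)))=T] refutes=False
  v=01: Γ:[] Δ:[((p0 → (p0 → p0)) → ((p0 → p0) → (p0 → p1)))=T] refutes=False
  v=10: Γ:[] Δ:[((p0 → (p0 → p0)) → ((p0 → p0) → (p0 → p1)))=F] refutes=True  ← countermodel

Result: NO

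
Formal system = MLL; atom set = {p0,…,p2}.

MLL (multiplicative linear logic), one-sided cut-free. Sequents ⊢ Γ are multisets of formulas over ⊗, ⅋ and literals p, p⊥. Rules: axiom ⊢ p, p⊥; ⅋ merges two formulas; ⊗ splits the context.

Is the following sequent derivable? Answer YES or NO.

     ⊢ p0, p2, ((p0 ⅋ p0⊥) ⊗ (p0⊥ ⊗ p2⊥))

Proof tree:
[⊗]  ⊢ p0, p2, ((p0 ⅋ p0⊥) ⊗ (p0⊥ ⊗ p2⊥))
  [⅋]  ⊢ (p0 ⅋ p0⊥)
    [Ax]  ⊢ p0, p0⊥
  [⊗]  ⊢ p0, p2, (p0⊥ ⊗ p2⊥)
    [Ax]  ⊢ p0, p0⊥
    [Ax]  ⊢ p2, p2⊥

Result: YES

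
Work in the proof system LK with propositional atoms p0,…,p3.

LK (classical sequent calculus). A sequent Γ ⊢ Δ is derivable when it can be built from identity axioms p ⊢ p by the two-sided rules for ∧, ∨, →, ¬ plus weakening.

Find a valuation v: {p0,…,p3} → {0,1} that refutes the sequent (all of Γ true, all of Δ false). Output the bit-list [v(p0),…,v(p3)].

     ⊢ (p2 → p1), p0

Search for a countermodel by truth-table:
  v=0000: Γ:[] Δ:[(p2 → p1)=T, p0=F] refutes=False
  v=0001: Γ:[] Δ:[(p2 → p1)=T, p0=F] refutes=False
  v=0010: Γ:[] Δ:[(p2 → p1)=F, p0=F] refutes=True  ← countermodel

Result: [0, 0, 1, 0]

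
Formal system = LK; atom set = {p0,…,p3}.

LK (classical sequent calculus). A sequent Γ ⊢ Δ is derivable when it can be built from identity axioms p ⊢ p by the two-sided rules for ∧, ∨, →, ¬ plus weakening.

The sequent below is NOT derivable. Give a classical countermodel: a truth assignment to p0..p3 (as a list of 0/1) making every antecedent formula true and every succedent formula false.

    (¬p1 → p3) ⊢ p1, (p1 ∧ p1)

Search for a countermodel by truth-table:
  v=0000: Γ:[(¬p1 → p3)=F] Δ:[p1=F, (p1 ∧ p1)=F] refutes=False
  v=0001: Γ:[(¬p1 → p3)=T] Δ:[p1=F, (p1 ∧ p1)=F] refutes=True  ← countermodel

Result: [0, 0, 0, 1]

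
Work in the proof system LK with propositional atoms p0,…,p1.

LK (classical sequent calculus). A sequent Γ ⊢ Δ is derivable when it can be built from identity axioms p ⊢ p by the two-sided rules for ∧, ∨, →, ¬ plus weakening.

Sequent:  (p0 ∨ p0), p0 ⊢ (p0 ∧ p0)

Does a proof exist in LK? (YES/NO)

Derivation (root first):
[∧R] (p0 ∨ p0), p0 ⊢ (p0 ∧ p0)
  [∨L] (p0 ∨ p0) ⊢ p0
    [Ax] p0 ⊢ p0
    [Ax] p0 ⊢ p0
  [Ax] p0 ⊢ p0

Result: YES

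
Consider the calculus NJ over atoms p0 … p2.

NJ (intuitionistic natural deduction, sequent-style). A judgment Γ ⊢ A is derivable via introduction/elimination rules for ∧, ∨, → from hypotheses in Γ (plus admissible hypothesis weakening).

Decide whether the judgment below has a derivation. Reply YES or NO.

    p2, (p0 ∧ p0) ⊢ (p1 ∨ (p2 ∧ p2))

Derivation (root first):
[∨I₂] p2, (p0 ∧ p0) ⊢ (p1 ∨ (p2 ∧ p2))
  [∧I] p2, (p0 ∧ p0) ⊢ (p2 ∧ p2)
    [Wk] p2, (p0 ∧ p0) ⊢ p2
      [Ax] p2 ⊢ p2
    [Ax] p2 ⊢ p2

Result: YES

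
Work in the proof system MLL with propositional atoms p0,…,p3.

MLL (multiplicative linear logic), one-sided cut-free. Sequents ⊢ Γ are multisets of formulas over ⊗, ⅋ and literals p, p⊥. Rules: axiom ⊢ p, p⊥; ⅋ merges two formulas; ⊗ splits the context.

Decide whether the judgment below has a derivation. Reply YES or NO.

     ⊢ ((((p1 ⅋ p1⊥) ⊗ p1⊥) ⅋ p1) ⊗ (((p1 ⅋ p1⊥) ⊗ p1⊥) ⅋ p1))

Derivation trace:
[⊗]  ⊢ ((((p1 ⅋ p1⊥) ⊗ p1⊥) ⅋ p1) ⊗ (((p1 ⅋ p1⊥) ⊗ p1⊥) ⅋ p1))
  [⅋]  ⊢ (((p1 ⅋ p1⊥) ⊗ p1⊥) ⅋ p1)
    [⊗]  ⊢ p1, ((p1 ⅋ p1⊥) ⊗ p1⊥)
      [⅋]  ⊢ (p1 ⅋ p1⊥)
        [Ax]  ⊢ p1, p1⊥
      [Ax]  ⊢ p1, p1⊥
  [⅋]  ⊢ (((p1 ⅋ p1⊥) ⊗ p1⊥) ⅋ p1)
    [⊗]  ⊢ p1, ((p1 ⅋ p1⊥) ⊗ p1⊥)
      [⅋]  ⊢ (p1 ⅋ p1⊥)
        [Ax]  ⊢ p1, p1⊥
      [Ax]  ⊢ p1, p1⊥

Result: YES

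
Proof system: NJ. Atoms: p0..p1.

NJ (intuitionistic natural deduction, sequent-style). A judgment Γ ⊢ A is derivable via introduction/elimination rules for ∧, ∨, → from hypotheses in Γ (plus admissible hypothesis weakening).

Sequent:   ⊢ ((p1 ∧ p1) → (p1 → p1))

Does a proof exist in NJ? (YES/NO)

Derivation (root first):
[→I]  ⊢ ((p1 ∧ p1) → (p1 → p1))
  [Wk] (p1 ∧ p1) ⊢ (p1 → p1)
    [→I]  ⊢ (p1 → p1)
      [Ax] p1 ⊢ p1

Result: YES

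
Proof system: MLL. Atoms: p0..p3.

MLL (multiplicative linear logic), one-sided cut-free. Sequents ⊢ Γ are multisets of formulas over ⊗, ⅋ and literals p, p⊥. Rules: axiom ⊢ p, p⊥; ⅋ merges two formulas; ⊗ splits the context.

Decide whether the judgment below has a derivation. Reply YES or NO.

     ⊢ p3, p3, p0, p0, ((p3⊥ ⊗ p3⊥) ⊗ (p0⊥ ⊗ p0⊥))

Proof tree:
[⊗]  ⊢ p3, p3, p0, p0, ((p3⊥ ⊗ p3⊥) ⊗ (p0⊥ ⊗ p0⊥))
  [⊗]  ⊢ p3, p3, (p3⊥ ⊗ p3⊥)
    [Ax]  ⊢ p3, p3⊥
    [Ax]  ⊢ p3, p3⊥
  [⊗]  ⊢ p0, p0, (p0⊥ ⊗ p0⊥)
    [Ax]  ⊢ p0, p0⊥
    [Ax]  ⊢ p0, p0⊥

Result: YES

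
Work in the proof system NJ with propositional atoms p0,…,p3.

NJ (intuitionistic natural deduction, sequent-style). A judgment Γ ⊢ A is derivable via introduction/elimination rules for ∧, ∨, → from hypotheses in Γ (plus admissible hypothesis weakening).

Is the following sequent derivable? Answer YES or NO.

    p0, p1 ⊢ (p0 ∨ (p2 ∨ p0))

Proof tree:
[∨I₂] p0, p1 ⊢ (p0 ∨ (p2 ∨ p0))
  [Wk] p0, p1 ⊢ (p2 ∨ p0)
    [∨I₂] p0 ⊢ (p2 ∨ p0)
      [Ax] p0 ⊢ p0

Result: YES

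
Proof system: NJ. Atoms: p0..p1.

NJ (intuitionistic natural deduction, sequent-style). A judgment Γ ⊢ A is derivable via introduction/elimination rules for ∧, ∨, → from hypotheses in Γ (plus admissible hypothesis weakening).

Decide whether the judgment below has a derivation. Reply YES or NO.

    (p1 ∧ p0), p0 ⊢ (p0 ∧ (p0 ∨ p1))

Derivation trace:
[∧I] (p1 ∧ p0), p0 ⊢ (p0 ∧ (p0 ∨ p1))
  [Ax] p0 ⊢ p0
  [Wk] p0, (p1 ∧ p0) ⊢ (p0 ∨ p1)
    [∨I₁] p0 ⊢ (p0 ∨ p1)
      [Ax] p0 ⊢ p0

Result: YES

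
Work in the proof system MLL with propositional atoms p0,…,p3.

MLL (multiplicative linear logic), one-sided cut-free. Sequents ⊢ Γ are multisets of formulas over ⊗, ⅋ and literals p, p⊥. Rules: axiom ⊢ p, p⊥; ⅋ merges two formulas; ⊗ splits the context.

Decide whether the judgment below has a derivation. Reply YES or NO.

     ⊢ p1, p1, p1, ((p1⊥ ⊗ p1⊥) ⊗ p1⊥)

Derivation (root first):
[⊗]  ⊢ p1, p1, p1, ((p1⊥ ⊗ p1⊥) ⊗ p1⊥)
  [⊗]  ⊢ p1, p1, (p1⊥ ⊗ p1⊥)
    [Ax]  ⊢ p1, p1⊥
    [Ax]  ⊢ p1, p1⊥
  [Ax]  ⊢ p1, p1⊥

Result: YES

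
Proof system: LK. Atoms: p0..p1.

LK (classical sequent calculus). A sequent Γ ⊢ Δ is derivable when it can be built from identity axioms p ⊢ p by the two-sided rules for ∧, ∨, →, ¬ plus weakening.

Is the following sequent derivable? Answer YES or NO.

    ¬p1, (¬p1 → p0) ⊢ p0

Proof tree:
[→L] ¬p1, (¬p1 → p0) ⊢ p0
  [¬R] ¬p1 ⊢ ¬p1
    [¬L] p1, ¬p1 ⊢ 
      [Ax] p1 ⊢ p1
  [Ax] p0 ⊢ p0

Result: YES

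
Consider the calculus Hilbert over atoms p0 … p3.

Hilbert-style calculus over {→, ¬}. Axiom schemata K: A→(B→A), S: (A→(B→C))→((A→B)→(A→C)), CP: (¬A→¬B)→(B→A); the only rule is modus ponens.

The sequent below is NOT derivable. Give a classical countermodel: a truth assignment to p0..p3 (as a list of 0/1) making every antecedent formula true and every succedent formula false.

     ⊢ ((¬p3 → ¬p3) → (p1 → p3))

Search for a countermodel by truth-table:
  v=0000: Γ:[] Δ:[((¬p3 → ¬p3) → (p1 → p3))=T] refutes=False
  v=0001: Γ:[] Δ:[((¬p3 → ¬p3) → (p1 → p3))=T] refutes=False
  v=0010: Γ:[] Δ:[((¬p3 → ¬p3) → (p1 → p3))=T] refutes=False
  v=0011: Γ:[] Δ:[((¬p3 → ¬p3) → (p1 → p3))=T] refutes=False
  v=0100: Γ:[] Δ:[((¬p3 → ¬p3) → (p1 → p3))=F] refutes=True  ← countermodel

Result: [0, 1, 0, 0]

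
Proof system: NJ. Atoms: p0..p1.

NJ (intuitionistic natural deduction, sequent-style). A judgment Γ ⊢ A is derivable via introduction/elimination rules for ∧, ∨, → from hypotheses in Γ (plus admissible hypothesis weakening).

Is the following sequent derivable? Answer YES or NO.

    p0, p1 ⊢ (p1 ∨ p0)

Derivation (root first):
[∨I₂] p0, p1 ⊢ (p1 ∨ p0)
  [Wk] p0, p1 ⊢ p0
    [Ax] p0 ⊢ p0

Result: YES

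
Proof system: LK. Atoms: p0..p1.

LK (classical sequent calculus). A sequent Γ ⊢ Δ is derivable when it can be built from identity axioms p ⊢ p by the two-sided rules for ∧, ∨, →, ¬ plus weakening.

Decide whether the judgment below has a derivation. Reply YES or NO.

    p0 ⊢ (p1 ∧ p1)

Truth-table refutation:
  v=00: Γ:[p0=F] Δ:[(p1 ∧ p1)=F] refutes=False
  v=01: Γ:[p0=F] Δ:[(p1 ∧ p1)=T] refutes=False
  v=10: Γ:[p0=T] Δ:[(p1 ∧ p1)=F] refutes=True  ← countermodel

Result: NO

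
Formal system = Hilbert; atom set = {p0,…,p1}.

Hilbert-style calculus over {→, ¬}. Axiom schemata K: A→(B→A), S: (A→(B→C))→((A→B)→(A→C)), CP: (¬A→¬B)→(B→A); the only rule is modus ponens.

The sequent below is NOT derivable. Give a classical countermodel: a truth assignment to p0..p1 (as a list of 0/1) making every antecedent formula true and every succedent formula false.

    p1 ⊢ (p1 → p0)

Truth-table refutation:
  v=00: Γ:[p1=F] Δ:[(p1 → p0)=T] refutes=False
  v=01: Γ:[p1=T] Δ:[(p1 → p0)=F] refutes=True  ← countermodel

Result: [0, 1]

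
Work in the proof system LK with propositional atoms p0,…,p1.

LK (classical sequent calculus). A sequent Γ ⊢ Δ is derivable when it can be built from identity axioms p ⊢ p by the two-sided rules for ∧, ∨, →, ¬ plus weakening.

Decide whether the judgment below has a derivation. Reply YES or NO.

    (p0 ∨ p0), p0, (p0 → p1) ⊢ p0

Derivation trace:
[→L] (p0 ∨ p0), p0, (p0 → p1) ⊢ p0
  [Ax] p0 ⊢ p0
  [WL] (p0 ∨ p0), p1 ⊢ p0
    [∨L] (p0 ∨ p0) ⊢ p0
      [Ax] p0 ⊢ p0
      [Ax] p0 ⊢ p0

Result: YES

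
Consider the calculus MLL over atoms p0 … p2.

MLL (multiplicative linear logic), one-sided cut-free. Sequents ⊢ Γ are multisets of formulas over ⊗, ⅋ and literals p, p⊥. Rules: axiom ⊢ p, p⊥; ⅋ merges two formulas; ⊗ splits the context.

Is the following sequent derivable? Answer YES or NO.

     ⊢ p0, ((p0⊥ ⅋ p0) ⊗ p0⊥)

Proof tree:
[⊗]  ⊢ p0, ((p0⊥ ⅋ p0) ⊗ p0⊥)
  [⅋]  ⊢ (p0⊥ ⅋ p0)
    [Ax]  ⊢ p0, p0⊥
  [Ax]  ⊢ p0, p0⊥

Result: YES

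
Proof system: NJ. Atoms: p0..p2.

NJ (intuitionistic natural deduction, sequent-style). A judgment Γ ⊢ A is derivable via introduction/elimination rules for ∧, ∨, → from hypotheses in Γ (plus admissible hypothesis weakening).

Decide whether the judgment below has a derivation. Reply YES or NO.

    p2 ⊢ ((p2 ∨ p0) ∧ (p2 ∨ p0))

Derivation trace:
[∧I] p2 ⊢ ((p2 ∨ p0) ∧ (p2 ∨ p0))
  [∨I₁] p2 ⊢ (p2 ∨ p0)
    [Ax] p2 ⊢ p2
  [∨I₁] p2 ⊢ (p2 ∨ p0)
    [Ax] p2 ⊢ p2

Result: YES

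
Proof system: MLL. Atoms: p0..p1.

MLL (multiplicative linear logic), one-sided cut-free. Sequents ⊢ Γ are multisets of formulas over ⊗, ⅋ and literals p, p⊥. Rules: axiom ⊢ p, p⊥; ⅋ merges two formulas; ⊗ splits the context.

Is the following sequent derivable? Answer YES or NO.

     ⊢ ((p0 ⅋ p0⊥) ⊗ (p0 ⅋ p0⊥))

Derivation (root first):
[⊗]  ⊢ ((p0 ⅋ p0⊥) ⊗ (p0 ⅋ p0⊥))
  [⅋]  ⊢ (p0 ⅋ p0⊥)
    [Ax]  ⊢ p0, p0⊥
  [⅋]  ⊢ (p0 ⅋ p0⊥)
    [Ax]  ⊢ p0, p0⊥

Result: YES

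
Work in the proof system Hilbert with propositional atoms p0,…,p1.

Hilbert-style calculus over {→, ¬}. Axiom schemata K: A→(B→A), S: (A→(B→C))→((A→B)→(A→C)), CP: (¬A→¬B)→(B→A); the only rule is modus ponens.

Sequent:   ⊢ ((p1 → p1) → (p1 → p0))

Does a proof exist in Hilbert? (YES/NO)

Enumerate valuations to refute Γ ⊢ Δ:
  v=00: Γ:[] Δ:[((p1 → p1) → (p1 → p0))=T] refutes=False
  v=01: Γ:[] Δ:[((p1 → p1) → (p1 → p0))=F] refutes=True  ← countermodel

Result: NO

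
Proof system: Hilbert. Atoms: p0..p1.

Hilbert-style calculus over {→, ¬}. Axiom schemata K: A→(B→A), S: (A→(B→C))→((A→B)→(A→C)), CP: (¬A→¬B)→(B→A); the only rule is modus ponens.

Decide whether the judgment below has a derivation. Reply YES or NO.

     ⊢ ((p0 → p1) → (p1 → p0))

Enumerate valuations to refute Γ ⊢ Δ:
  v=00: Γ:[] Δ:[((p0 → p1) → (p1 → p0))=T] refutes=False
  v=01: Γ:[] Δ:[((p0 → p1) → (p1 → p0))=F] refutes=True  ← countermodel

Result: NO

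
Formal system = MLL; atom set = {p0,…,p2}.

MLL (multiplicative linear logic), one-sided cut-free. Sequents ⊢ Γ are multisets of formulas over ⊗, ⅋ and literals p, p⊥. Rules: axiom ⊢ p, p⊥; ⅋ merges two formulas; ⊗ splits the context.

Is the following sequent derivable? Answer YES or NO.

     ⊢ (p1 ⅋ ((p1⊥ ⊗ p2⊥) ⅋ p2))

Proof tree:
[⅋]  ⊢ (p1 ⅋ ((p1⊥ ⊗ p2⊥) ⅋ p2))
  [⅋]  ⊢ p1, ((p1⊥ ⊗ p2⊥) ⅋ p2)
    [⊗]  ⊢ p1, p2, (p1⊥ ⊗ p2⊥)
      [Ax]  ⊢ p1, p1⊥
      [Ax]  ⊢ p2, p2⊥

Result: YES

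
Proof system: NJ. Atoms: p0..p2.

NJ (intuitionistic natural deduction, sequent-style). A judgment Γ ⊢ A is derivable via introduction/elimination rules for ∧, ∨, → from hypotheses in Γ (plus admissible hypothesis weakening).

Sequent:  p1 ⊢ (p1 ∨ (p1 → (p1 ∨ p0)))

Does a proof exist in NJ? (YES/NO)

Proof tree:
[∨I₂] p1 ⊢ (p1 ∨ (p1 → (p1 ∨ p0)))
  [→I] p1 ⊢ (p1 → (p1 ∨ p0))
    [∨I₁] p1, p1 ⊢ (p1 ∨ p0)
      [Wk] p1, p1 ⊢ p1
        [Ax] p1 ⊢ p1

Result: YES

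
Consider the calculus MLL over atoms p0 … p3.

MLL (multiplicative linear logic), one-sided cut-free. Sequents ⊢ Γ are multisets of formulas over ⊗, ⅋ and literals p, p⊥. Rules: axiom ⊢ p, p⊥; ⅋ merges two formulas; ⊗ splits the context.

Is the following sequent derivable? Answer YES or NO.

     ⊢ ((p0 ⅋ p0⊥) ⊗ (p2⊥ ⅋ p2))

Proof tree:
[⊗]  ⊢ ((p0 ⅋ p0⊥) ⊗ (p2⊥ ⅋ p2))
  [⅋]  ⊢ (p0 ⅋ p0⊥)
    [Ax]  ⊢ p0, p0⊥
  [⅋]  ⊢ (p2⊥ ⅋ p2)
    [Ax]  ⊢ p2, p2⊥

Result: YES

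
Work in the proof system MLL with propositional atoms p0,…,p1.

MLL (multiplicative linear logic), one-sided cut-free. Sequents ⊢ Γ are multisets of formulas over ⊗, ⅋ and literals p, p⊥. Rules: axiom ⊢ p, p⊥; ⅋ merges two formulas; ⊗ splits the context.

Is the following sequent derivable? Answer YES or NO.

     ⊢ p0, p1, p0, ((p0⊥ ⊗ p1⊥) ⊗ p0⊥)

Proof tree:
[⊗]  ⊢ p0, p1, p0, ((p0⊥ ⊗ p1⊥) ⊗ p0⊥)
  [⊗]  ⊢ p0, p1, (p0⊥ ⊗ p1⊥)
    [Ax]  ⊢ p0, p0⊥
    [Ax]  ⊢ p1, p1⊥
  [Ax]  ⊢ p0, p0⊥

Result: YES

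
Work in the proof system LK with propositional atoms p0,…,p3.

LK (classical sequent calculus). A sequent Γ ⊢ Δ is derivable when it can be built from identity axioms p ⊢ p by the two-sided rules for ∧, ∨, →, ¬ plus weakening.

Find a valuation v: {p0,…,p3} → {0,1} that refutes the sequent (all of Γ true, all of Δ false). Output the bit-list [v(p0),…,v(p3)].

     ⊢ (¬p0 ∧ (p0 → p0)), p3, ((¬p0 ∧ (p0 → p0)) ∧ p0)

Search for a countermodel by truth-table:
  v=0000: Γ:[] Δ:[(¬p0 ∧ (p0 → p0))=T, p3=F, ((¬p0 ∧ (p0 → p0)) ∧ p0)=F] refutes=False
  v=0001: Γ:[] Δ:[(¬p0 ∧ (p0 → p0))=T, p3=T, ((¬p0 ∧ (p0 → p0)) ∧ p0)=F] refutes=False
  v=0010: Γ:[] Δ:[(¬p0 ∧ (p0 → p0))=T, p3=F, ((¬p0 ∧ (p0 → p0)) ∧ p0)=F] refutes=False
  v=0011: Γ:[] Δ:[(¬p0 ∧ (p0 → p0))=T, p3=T, ((¬p0 ∧ (p0 → p0)) ∧ p0)=F] refutes=False
  v=0100: Γ:[] Δ:[(¬p0 ∧ (p0 → p0))=T, p3=F, ((¬p0 ∧ (p0 → p0)) ∧ p0)=F] refutes=False
  v=0101: Γ:[] Δ:[(¬p0 ∧ (p0 → p0))=T, p3=T, ((¬p0 ∧ (p0 → p0)) ∧ p0)=F] refutes=False
  v=0110: Γ:[] Δ:[(¬p0 ∧ (p0 → p0))=T, p3=F, ((¬p0 ∧ (p0 → p0)) ∧ p0)=F] refutes=False
  v=0111: Γ:[] Δ:[(¬p0 ∧ (p0 → p0))=T, p3=T, ((¬p0 ∧ (p0 → p0)) ∧ p0)=F] refutes=False
  v=1000: Γ:[] Δ:[(¬p0 ∧ (p0 → p0))=F, p3=F, ((¬p0 ∧ (p0 → p0)) ∧ p0)=F] refutes=True  ← countermodel

Result: [1, 0, 0, 0]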